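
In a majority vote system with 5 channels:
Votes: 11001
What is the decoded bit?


Ones: 3 out of 5
Threshold: 3

1 (3/5 voted 1)


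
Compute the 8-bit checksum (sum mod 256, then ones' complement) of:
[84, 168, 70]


Sum = 322 mod 256 = 66
Complement = 189

189


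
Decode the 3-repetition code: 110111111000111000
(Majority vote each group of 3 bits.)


Groups: 110, 111, 111, 000, 111, 000
Majority votes: 111010

111010


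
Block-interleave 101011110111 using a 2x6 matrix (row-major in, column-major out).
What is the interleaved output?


Matrix:
  101011
  110111
Read columns: 110110011111

110110011111


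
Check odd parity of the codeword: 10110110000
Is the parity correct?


Number of 1s: 5

Yes, parity is correct (5 ones)


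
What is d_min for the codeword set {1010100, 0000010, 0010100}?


Comparing all pairs, minimum distance: 1
Can detect 0 errors, correct 0 errors

1


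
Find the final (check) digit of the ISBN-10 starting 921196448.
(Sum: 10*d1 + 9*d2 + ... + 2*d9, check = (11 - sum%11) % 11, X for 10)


Weighted sum: 251
251 mod 11 = 9

Check digit: 2


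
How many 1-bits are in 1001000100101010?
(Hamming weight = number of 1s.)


Counting 1s in 1001000100101010

6


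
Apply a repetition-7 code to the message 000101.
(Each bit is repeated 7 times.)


Each bit -> 7 copies

000000000000000000000111111100000001111111


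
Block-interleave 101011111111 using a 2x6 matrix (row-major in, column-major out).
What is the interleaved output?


Matrix:
  101011
  111111
Read columns: 110111011111

110111011111


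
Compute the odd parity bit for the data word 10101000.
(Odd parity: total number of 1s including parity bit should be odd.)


Number of 1s in data: 3
Parity bit: 0

0


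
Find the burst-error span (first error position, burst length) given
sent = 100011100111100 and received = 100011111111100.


XOR: 000000011000000

Burst at position 7, length 2


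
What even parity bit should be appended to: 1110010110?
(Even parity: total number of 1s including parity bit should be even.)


Number of 1s in data: 6
Parity bit: 0

0


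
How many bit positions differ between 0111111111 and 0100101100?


XOR: 0011010011
Count of 1s: 5

5


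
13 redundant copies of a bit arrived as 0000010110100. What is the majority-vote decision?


Ones: 4 out of 13
Threshold: 7

0 (4/13 voted 1)


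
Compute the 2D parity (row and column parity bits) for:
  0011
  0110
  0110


Row parities: 000
Column parities: 0011

Row P: 000, Col P: 0011, Corner: 0


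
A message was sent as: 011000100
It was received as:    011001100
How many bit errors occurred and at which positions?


XOR: 000001000

1 error(s) at position(s): 5


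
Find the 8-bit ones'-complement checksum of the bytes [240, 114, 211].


Sum = 565 mod 256 = 53
Complement = 202

202


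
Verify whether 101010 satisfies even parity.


Number of 1s: 3

No, parity error (3 ones)


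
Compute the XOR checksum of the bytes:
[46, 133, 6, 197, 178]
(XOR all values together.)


XOR chain: 46 ^ 133 ^ 6 ^ 197 ^ 178 = 218

218


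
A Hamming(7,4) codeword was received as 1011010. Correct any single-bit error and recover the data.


Syndrome = 0: no error detected

Data: 1010 (no errors)


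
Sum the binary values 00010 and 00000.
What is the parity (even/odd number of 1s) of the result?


00010 = 2
00000 = 0
Sum = 2 = 10
1s count = 1

odd parity (1 ones in 10)


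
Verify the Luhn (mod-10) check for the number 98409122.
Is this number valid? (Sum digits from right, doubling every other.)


Luhn sum = 41
41 mod 10 = 1

Invalid (Luhn sum mod 10 = 1)


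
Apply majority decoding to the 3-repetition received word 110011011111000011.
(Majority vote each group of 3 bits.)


Groups: 110, 011, 011, 111, 000, 011
Majority votes: 111101

111101


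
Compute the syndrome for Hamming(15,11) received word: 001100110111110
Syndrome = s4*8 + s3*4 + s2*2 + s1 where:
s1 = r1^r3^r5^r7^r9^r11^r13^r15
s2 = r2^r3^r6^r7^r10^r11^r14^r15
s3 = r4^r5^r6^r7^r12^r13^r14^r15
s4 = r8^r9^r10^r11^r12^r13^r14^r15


s1=0, s2=1, s3=1, s4=0

Syndrome = 6 (error at position 6)


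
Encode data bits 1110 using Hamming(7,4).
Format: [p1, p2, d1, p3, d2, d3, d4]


Parity bits: p1=0, p2=0, p3=0

0010110


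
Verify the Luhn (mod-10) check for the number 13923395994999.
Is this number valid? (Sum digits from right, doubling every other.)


Luhn sum = 92
92 mod 10 = 2

Invalid (Luhn sum mod 10 = 2)


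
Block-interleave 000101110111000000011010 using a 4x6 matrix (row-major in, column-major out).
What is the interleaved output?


Matrix:
  000101
  110111
  000000
  011010
Read columns: 010001010001110001011100

010001010001110001011100


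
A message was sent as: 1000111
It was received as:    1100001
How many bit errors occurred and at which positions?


XOR: 0100110

3 error(s) at position(s): 1, 4, 5


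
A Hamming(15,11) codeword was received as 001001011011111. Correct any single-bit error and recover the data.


Syndrome = 15: error at position 15

Data: 10101011110 (corrected bit 15)


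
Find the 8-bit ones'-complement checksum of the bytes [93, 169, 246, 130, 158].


Sum = 796 mod 256 = 28
Complement = 227

227


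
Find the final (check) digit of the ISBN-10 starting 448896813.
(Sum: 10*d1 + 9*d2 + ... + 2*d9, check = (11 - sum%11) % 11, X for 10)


Weighted sum: 321
321 mod 11 = 2

Check digit: 9


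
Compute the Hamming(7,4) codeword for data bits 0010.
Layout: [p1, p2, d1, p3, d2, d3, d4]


Parity bits: p1=0, p2=1, p3=1

0101010


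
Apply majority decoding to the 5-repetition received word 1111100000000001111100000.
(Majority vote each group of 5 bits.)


Groups: 11111, 00000, 00000, 11111, 00000
Majority votes: 10010

10010


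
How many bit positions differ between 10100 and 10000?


XOR: 00100
Count of 1s: 1

1


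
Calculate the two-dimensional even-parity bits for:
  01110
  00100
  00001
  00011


Row parities: 1110
Column parities: 01000

Row P: 1110, Col P: 01000, Corner: 1


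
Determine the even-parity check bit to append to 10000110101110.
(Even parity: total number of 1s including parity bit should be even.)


Number of 1s in data: 7
Parity bit: 1

1


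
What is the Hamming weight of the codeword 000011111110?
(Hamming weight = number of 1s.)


Counting 1s in 000011111110

7


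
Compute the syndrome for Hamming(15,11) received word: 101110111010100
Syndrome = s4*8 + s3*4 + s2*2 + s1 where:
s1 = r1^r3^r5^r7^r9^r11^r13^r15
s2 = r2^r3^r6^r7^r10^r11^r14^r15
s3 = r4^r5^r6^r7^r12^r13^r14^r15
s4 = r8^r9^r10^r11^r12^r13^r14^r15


s1=1, s2=1, s3=0, s4=0

Syndrome = 3 (error at position 3)


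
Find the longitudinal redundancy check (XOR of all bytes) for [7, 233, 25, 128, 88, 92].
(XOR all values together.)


XOR chain: 7 ^ 233 ^ 25 ^ 128 ^ 88 ^ 92 = 115

115


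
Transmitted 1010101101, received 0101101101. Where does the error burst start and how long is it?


XOR: 1111000000

Burst at position 0, length 4


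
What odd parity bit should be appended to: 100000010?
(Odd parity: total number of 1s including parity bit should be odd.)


Number of 1s in data: 2
Parity bit: 1

1


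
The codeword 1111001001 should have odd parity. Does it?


Number of 1s: 6

No, parity error (6 ones)


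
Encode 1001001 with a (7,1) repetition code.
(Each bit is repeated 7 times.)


Each bit -> 7 copies

1111111000000000000001111111000000000000001111111


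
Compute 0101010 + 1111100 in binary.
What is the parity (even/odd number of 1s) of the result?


0101010 = 42
1111100 = 124
Sum = 166 = 10100110
1s count = 4

even parity (4 ones in 10100110)


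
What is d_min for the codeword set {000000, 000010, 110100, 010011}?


Comparing all pairs, minimum distance: 1
Can detect 0 errors, correct 0 errors

1


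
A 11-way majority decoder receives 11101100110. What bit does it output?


Ones: 7 out of 11
Threshold: 6

1 (7/11 voted 1)


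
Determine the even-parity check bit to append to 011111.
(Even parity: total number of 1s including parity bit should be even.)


Number of 1s in data: 5
Parity bit: 1

1


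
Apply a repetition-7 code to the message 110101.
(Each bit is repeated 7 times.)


Each bit -> 7 copies

111111111111110000000111111100000001111111


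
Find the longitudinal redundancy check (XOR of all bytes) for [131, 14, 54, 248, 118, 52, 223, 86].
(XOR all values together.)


XOR chain: 131 ^ 14 ^ 54 ^ 248 ^ 118 ^ 52 ^ 223 ^ 86 = 136

136


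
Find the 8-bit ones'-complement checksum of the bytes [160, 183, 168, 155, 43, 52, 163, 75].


Sum = 999 mod 256 = 231
Complement = 24

24


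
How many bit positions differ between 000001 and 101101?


XOR: 101100
Count of 1s: 3

3


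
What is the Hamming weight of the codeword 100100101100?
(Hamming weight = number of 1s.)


Counting 1s in 100100101100

5


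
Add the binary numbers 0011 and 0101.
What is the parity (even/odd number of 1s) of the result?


0011 = 3
0101 = 5
Sum = 8 = 1000
1s count = 1

odd parity (1 ones in 1000)


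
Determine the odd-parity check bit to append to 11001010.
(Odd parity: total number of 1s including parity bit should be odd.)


Number of 1s in data: 4
Parity bit: 1

1


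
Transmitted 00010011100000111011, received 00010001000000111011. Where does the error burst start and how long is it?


XOR: 00000010100000000000

Burst at position 6, length 3


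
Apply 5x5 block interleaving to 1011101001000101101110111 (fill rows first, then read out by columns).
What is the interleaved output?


Matrix:
  10111
  01001
  00010
  11011
  10111
Read columns: 1001101010100011011111011

1001101010100011011111011


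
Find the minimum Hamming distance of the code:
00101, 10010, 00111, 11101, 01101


Comparing all pairs, minimum distance: 1
Can detect 0 errors, correct 0 errors

1


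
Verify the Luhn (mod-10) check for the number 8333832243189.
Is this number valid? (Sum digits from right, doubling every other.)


Luhn sum = 70
70 mod 10 = 0

Valid (Luhn sum mod 10 = 0)


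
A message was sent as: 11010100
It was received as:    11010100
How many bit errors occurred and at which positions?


XOR: 00000000

0 errors (received matches sent)


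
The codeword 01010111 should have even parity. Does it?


Number of 1s: 5

No, parity error (5 ones)


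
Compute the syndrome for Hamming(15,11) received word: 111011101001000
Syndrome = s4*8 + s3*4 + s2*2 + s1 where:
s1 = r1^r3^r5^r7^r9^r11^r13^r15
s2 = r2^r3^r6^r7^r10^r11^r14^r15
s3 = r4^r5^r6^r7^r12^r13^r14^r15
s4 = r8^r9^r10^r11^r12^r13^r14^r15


s1=1, s2=0, s3=0, s4=0

Syndrome = 1 (error at position 1)


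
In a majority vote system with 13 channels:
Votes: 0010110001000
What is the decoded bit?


Ones: 4 out of 13
Threshold: 7

0 (4/13 voted 1)


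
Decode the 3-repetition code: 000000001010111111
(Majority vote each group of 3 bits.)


Groups: 000, 000, 001, 010, 111, 111
Majority votes: 000011

000011


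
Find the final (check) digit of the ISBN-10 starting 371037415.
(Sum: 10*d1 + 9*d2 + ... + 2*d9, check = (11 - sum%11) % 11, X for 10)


Weighted sum: 183
183 mod 11 = 7

Check digit: 4


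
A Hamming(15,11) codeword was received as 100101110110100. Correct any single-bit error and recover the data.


Syndrome = 0: no error detected

Data: 00110110100 (no errors)


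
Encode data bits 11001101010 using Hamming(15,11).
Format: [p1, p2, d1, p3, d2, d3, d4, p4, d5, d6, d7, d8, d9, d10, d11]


Parity bits: p1=1, p2=1, p3=1, p4=0

111110001101010


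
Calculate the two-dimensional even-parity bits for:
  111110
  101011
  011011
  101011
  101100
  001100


Row parities: 100010
Column parities: 000101

Row P: 100010, Col P: 000101, Corner: 0


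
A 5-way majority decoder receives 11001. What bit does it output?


Ones: 3 out of 5
Threshold: 3

1 (3/5 voted 1)


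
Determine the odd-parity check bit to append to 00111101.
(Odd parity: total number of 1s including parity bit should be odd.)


Number of 1s in data: 5
Parity bit: 0

0


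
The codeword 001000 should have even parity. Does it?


Number of 1s: 1

No, parity error (1 ones)


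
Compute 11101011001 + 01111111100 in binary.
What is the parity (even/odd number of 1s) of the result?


11101011001 = 1881
01111111100 = 1020
Sum = 2901 = 101101010101
1s count = 7

odd parity (7 ones in 101101010101)


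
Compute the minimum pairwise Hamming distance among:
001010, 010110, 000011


Comparing all pairs, minimum distance: 2
Can detect 1 errors, correct 0 errors

2


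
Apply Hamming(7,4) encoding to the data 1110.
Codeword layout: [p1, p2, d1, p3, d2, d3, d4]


Parity bits: p1=0, p2=0, p3=0

0010110


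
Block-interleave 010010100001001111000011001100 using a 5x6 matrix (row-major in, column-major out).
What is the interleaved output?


Matrix:
  010010
  100001
  001111
  000011
  001100
Read columns: 010001000000101001011011001110

010001000000101001011011001110


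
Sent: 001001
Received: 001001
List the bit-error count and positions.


XOR: 000000

0 errors (received matches sent)


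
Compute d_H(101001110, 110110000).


XOR: 011111110
Count of 1s: 7

7


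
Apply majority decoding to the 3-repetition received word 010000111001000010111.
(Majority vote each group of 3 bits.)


Groups: 010, 000, 111, 001, 000, 010, 111
Majority votes: 0010001

0010001


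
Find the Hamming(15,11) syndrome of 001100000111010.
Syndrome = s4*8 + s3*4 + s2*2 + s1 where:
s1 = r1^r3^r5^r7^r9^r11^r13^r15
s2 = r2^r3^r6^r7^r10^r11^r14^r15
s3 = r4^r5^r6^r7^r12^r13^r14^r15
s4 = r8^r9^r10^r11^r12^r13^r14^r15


s1=0, s2=0, s3=1, s4=0

Syndrome = 4 (error at position 4)


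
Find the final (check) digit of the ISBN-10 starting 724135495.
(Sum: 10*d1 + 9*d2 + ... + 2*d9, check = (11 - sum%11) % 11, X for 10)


Weighted sum: 223
223 mod 11 = 3

Check digit: 8


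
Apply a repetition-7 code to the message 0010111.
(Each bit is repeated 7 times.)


Each bit -> 7 copies

0000000000000011111110000000111111111111111111111


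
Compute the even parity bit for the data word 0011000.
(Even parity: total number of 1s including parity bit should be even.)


Number of 1s in data: 2
Parity bit: 0

0


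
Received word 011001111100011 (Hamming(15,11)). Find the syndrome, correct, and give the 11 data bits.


Syndrome = 10: error at position 10

Data: 10111000011 (corrected bit 10)


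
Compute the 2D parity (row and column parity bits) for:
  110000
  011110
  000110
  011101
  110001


Row parities: 00001
Column parities: 000100

Row P: 00001, Col P: 000100, Corner: 1


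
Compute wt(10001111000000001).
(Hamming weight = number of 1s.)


Counting 1s in 10001111000000001

6


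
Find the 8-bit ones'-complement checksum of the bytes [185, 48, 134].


Sum = 367 mod 256 = 111
Complement = 144

144


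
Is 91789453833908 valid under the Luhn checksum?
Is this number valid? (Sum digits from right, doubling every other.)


Luhn sum = 73
73 mod 10 = 3

Invalid (Luhn sum mod 10 = 3)


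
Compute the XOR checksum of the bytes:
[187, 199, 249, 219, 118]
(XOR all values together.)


XOR chain: 187 ^ 199 ^ 249 ^ 219 ^ 118 = 40

40


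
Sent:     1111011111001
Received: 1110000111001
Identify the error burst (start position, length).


XOR: 0001011000000

Burst at position 3, length 4


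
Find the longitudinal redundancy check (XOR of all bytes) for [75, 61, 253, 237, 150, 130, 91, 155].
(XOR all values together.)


XOR chain: 75 ^ 61 ^ 253 ^ 237 ^ 150 ^ 130 ^ 91 ^ 155 = 178

178


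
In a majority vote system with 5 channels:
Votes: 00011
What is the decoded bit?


Ones: 2 out of 5
Threshold: 3

0 (2/5 voted 1)


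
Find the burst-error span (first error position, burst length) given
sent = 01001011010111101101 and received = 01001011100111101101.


XOR: 00000000110000000000

Burst at position 8, length 2


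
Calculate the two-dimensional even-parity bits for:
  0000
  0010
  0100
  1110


Row parities: 0111
Column parities: 1000

Row P: 0111, Col P: 1000, Corner: 1


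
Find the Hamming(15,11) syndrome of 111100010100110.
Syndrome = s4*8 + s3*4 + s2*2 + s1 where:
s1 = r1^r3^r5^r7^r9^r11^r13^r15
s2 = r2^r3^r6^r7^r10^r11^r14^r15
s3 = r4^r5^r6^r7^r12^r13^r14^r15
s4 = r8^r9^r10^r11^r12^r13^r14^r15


s1=1, s2=0, s3=1, s4=0

Syndrome = 5 (error at position 5)


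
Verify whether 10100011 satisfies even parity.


Number of 1s: 4

Yes, parity is correct (4 ones)


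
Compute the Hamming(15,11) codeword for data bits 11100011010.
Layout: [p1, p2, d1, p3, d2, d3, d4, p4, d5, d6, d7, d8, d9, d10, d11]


Parity bits: p1=1, p2=0, p3=0, p4=1

101011010011010


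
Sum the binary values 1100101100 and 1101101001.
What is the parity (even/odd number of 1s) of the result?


1100101100 = 812
1101101001 = 873
Sum = 1685 = 11010010101
1s count = 6

even parity (6 ones in 11010010101)


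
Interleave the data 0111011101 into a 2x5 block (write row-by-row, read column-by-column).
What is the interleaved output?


Matrix:
  01110
  11101
Read columns: 0111111001

0111111001


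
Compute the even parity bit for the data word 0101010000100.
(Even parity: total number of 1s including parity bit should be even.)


Number of 1s in data: 4
Parity bit: 0

0


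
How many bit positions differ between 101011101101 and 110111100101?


XOR: 011100001000
Count of 1s: 4

4


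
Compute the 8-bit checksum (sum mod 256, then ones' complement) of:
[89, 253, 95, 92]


Sum = 529 mod 256 = 17
Complement = 238

238


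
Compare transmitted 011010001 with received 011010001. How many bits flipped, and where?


XOR: 000000000

0 errors (received matches sent)


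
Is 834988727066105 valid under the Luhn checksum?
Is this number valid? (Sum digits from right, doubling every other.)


Luhn sum = 75
75 mod 10 = 5

Invalid (Luhn sum mod 10 = 5)


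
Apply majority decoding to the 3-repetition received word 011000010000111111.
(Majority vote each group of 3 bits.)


Groups: 011, 000, 010, 000, 111, 111
Majority votes: 100011

100011


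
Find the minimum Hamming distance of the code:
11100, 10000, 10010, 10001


Comparing all pairs, minimum distance: 1
Can detect 0 errors, correct 0 errors

1


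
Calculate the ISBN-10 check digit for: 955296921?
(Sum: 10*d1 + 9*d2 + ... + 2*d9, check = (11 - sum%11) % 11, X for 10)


Weighted sum: 317
317 mod 11 = 9

Check digit: 2


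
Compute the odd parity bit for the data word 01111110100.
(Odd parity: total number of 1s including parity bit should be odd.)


Number of 1s in data: 7
Parity bit: 0

0


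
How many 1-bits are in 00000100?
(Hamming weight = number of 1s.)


Counting 1s in 00000100

1


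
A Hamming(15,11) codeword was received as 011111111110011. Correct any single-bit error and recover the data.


Syndrome = 0: no error detected

Data: 11111110011 (no errors)


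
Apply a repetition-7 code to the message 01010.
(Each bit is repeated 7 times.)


Each bit -> 7 copies

00000001111111000000011111110000000


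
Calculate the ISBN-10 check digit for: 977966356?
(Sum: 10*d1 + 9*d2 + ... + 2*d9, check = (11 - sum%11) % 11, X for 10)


Weighted sum: 377
377 mod 11 = 3

Check digit: 8


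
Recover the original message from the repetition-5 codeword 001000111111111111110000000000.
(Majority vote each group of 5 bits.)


Groups: 00100, 01111, 11111, 11111, 00000, 00000
Majority votes: 011100

011100


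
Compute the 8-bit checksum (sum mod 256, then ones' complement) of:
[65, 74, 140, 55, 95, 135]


Sum = 564 mod 256 = 52
Complement = 203

203


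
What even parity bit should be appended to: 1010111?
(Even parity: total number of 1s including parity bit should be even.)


Number of 1s in data: 5
Parity bit: 1

1


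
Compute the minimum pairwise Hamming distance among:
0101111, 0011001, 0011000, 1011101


Comparing all pairs, minimum distance: 1
Can detect 0 errors, correct 0 errors

1


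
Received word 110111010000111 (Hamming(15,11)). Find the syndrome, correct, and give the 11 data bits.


Syndrome = 0: no error detected

Data: 01100000111 (no errors)


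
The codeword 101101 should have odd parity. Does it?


Number of 1s: 4

No, parity error (4 ones)


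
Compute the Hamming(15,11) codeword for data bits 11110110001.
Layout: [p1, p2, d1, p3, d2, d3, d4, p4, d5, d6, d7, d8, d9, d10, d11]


Parity bits: p1=1, p2=0, p3=0, p4=1

101011110110001


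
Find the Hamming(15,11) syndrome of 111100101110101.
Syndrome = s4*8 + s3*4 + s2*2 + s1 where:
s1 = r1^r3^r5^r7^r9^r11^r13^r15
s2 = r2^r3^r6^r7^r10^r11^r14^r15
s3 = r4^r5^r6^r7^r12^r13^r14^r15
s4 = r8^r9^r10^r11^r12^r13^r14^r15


s1=1, s2=0, s3=0, s4=1

Syndrome = 9 (error at position 9)


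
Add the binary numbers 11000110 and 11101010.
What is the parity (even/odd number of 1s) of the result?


11000110 = 198
11101010 = 234
Sum = 432 = 110110000
1s count = 4

even parity (4 ones in 110110000)


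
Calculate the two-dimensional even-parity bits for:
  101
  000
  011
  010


Row parities: 0001
Column parities: 100

Row P: 0001, Col P: 100, Corner: 1


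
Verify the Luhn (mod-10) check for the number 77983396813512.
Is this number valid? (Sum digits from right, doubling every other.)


Luhn sum = 76
76 mod 10 = 6

Invalid (Luhn sum mod 10 = 6)


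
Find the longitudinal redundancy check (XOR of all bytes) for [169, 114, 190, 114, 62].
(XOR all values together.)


XOR chain: 169 ^ 114 ^ 190 ^ 114 ^ 62 = 41

41


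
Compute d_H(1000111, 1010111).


XOR: 0010000
Count of 1s: 1

1


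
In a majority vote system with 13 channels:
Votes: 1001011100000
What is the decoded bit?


Ones: 5 out of 13
Threshold: 7

0 (5/13 voted 1)


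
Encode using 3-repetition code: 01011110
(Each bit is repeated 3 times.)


Each bit -> 3 copies

000111000111111111111000


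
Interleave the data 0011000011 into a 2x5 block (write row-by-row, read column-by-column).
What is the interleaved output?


Matrix:
  00110
  00011
Read columns: 0000101101

0000101101


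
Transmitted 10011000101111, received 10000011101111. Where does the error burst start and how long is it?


XOR: 00011011000000

Burst at position 3, length 5


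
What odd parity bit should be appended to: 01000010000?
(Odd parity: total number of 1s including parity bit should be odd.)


Number of 1s in data: 2
Parity bit: 1

1


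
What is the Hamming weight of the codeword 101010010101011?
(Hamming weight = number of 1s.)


Counting 1s in 101010010101011

8


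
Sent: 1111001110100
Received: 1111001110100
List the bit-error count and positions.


XOR: 0000000000000

0 errors (received matches sent)


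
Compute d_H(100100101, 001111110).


XOR: 101011011
Count of 1s: 6

6


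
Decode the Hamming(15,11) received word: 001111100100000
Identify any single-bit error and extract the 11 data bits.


Syndrome = 9: error at position 9

Data: 11111100000 (corrected bit 9)


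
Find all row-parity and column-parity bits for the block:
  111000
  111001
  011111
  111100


Row parities: 1010
Column parities: 100010

Row P: 1010, Col P: 100010, Corner: 0


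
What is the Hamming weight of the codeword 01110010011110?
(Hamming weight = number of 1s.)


Counting 1s in 01110010011110

8


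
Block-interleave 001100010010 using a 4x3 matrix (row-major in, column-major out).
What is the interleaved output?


Matrix:
  001
  100
  010
  010
Read columns: 010000111000

010000111000


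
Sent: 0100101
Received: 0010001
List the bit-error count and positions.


XOR: 0110100

3 error(s) at position(s): 1, 2, 4


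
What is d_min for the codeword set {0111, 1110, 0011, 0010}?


Comparing all pairs, minimum distance: 1
Can detect 0 errors, correct 0 errors

1


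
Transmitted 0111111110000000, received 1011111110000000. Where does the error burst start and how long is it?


XOR: 1100000000000000

Burst at position 0, length 2


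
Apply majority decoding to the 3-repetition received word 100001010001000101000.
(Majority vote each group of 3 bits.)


Groups: 100, 001, 010, 001, 000, 101, 000
Majority votes: 0000010

0000010


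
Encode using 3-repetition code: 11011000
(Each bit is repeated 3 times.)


Each bit -> 3 copies

111111000111111000000000


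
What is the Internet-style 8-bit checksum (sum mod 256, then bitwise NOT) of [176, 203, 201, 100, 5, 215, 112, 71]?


Sum = 1083 mod 256 = 59
Complement = 196

196


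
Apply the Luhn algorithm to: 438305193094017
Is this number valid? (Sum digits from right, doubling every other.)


Luhn sum = 64
64 mod 10 = 4

Invalid (Luhn sum mod 10 = 4)


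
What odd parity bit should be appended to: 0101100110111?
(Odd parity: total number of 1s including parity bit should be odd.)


Number of 1s in data: 8
Parity bit: 1

1


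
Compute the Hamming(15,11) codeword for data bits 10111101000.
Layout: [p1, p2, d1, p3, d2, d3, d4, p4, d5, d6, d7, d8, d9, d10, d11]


Parity bits: p1=1, p2=0, p3=1, p4=1

101101111101000


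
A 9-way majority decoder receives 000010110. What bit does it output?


Ones: 3 out of 9
Threshold: 5

0 (3/9 voted 1)


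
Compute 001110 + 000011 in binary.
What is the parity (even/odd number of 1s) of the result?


001110 = 14
000011 = 3
Sum = 17 = 10001
1s count = 2

even parity (2 ones in 10001)


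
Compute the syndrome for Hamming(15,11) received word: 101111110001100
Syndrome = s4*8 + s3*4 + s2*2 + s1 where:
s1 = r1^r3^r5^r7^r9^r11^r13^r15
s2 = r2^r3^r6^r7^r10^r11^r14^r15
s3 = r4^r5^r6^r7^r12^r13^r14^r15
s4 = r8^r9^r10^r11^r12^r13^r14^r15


s1=1, s2=1, s3=0, s4=1

Syndrome = 11 (error at position 11)


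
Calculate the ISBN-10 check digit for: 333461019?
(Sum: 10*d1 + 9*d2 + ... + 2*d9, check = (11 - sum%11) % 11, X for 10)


Weighted sum: 171
171 mod 11 = 6

Check digit: 5


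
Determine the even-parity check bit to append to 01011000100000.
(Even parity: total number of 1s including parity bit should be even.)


Number of 1s in data: 4
Parity bit: 0

0


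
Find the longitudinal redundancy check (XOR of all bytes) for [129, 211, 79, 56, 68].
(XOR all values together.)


XOR chain: 129 ^ 211 ^ 79 ^ 56 ^ 68 = 97

97


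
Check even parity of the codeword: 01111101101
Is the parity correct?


Number of 1s: 8

Yes, parity is correct (8 ones)


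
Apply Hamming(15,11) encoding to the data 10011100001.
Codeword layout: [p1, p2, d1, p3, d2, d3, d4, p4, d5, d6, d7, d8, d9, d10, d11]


Parity bits: p1=0, p2=0, p3=0, p4=1

001000111100001


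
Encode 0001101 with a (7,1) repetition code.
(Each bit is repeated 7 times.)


Each bit -> 7 copies

0000000000000000000001111111111111100000001111111


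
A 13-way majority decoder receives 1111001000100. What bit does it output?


Ones: 6 out of 13
Threshold: 7

0 (6/13 voted 1)


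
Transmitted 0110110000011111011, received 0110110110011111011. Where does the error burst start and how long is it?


XOR: 0000000110000000000

Burst at position 7, length 2


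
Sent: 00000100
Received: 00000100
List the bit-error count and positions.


XOR: 00000000

0 errors (received matches sent)


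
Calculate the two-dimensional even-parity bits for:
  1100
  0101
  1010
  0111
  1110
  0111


Row parities: 000111
Column parities: 1101

Row P: 000111, Col P: 1101, Corner: 1


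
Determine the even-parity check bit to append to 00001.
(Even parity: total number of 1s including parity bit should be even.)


Number of 1s in data: 1
Parity bit: 1

1


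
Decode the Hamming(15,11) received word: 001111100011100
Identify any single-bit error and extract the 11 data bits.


Syndrome = 9: error at position 9

Data: 11111011100 (corrected bit 9)


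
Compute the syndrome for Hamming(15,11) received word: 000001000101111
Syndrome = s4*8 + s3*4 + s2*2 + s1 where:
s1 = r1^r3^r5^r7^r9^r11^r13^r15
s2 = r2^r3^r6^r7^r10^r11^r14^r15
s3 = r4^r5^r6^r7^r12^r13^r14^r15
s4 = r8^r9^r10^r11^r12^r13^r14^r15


s1=0, s2=0, s3=1, s4=1

Syndrome = 12 (error at position 12)


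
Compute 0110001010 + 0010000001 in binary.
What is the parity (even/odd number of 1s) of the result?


0110001010 = 394
0010000001 = 129
Sum = 523 = 1000001011
1s count = 4

even parity (4 ones in 1000001011)


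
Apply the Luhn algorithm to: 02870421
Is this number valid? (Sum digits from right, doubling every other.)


Luhn sum = 25
25 mod 10 = 5

Invalid (Luhn sum mod 10 = 5)


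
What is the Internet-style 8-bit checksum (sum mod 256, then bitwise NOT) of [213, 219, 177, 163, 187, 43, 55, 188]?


Sum = 1245 mod 256 = 221
Complement = 34

34


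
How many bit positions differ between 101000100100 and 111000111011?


XOR: 010000011111
Count of 1s: 6

6


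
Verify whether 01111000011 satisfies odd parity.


Number of 1s: 6

No, parity error (6 ones)


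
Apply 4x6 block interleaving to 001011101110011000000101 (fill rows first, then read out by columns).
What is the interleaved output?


Matrix:
  001011
  101110
  011000
  000101
Read columns: 010000101110010111001001

010000101110010111001001


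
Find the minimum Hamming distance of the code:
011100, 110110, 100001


Comparing all pairs, minimum distance: 3
Can detect 2 errors, correct 1 errors

3


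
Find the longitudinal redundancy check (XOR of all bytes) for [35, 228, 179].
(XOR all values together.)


XOR chain: 35 ^ 228 ^ 179 = 116

116


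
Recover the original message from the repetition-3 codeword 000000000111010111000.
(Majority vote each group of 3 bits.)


Groups: 000, 000, 000, 111, 010, 111, 000
Majority votes: 0001010

0001010


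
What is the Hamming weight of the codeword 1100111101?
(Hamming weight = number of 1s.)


Counting 1s in 1100111101

7


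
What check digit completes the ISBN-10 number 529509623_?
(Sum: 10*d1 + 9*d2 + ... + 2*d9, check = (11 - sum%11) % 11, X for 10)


Weighted sum: 256
256 mod 11 = 3

Check digit: 8


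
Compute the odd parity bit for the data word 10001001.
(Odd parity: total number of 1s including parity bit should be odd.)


Number of 1s in data: 3
Parity bit: 0

0


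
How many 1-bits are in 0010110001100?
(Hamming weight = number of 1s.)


Counting 1s in 0010110001100

5


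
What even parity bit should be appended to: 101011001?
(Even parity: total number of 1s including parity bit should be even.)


Number of 1s in data: 5
Parity bit: 1

1


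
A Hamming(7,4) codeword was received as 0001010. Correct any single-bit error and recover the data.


Syndrome = 2: error at position 2

Data: 0010 (corrected bit 2)


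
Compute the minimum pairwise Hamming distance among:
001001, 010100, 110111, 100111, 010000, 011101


Comparing all pairs, minimum distance: 1
Can detect 0 errors, correct 0 errors

1


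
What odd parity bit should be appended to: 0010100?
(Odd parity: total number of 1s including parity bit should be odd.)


Number of 1s in data: 2
Parity bit: 1

1


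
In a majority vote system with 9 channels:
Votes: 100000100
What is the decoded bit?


Ones: 2 out of 9
Threshold: 5

0 (2/9 voted 1)


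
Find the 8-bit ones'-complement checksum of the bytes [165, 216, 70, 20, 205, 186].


Sum = 862 mod 256 = 94
Complement = 161

161


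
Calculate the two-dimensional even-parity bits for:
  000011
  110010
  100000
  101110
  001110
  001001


Row parities: 011010
Column parities: 111000

Row P: 011010, Col P: 111000, Corner: 1


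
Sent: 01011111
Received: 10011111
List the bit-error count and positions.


XOR: 11000000

2 error(s) at position(s): 0, 1


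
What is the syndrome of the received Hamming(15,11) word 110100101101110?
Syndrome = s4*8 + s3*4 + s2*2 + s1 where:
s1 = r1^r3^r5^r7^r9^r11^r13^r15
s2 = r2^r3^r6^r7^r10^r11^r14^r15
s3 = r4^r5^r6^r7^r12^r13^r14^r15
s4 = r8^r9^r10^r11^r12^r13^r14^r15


s1=0, s2=0, s3=1, s4=1

Syndrome = 12 (error at position 12)


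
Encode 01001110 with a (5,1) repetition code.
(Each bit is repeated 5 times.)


Each bit -> 5 copies

0000011111000000000011111111111111100000


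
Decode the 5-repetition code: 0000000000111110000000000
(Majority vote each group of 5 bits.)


Groups: 00000, 00000, 11111, 00000, 00000
Majority votes: 00100

00100


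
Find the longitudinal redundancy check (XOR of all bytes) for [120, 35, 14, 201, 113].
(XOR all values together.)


XOR chain: 120 ^ 35 ^ 14 ^ 201 ^ 113 = 237

237


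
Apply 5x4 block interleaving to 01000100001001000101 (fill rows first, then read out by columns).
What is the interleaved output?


Matrix:
  0100
  0100
  0010
  0100
  0101
Read columns: 00000110110010000001

00000110110010000001


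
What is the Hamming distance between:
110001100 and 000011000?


XOR: 110010100
Count of 1s: 4

4


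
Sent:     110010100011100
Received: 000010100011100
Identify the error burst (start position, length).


XOR: 110000000000000

Burst at position 0, length 2


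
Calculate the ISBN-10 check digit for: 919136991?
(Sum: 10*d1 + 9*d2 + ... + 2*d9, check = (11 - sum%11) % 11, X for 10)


Weighted sum: 291
291 mod 11 = 5

Check digit: 6


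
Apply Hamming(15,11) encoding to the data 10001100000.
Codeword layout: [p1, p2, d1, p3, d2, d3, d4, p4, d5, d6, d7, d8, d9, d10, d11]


Parity bits: p1=0, p2=0, p3=0, p4=0

001000001100000


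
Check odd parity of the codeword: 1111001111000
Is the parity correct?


Number of 1s: 8

No, parity error (8 ones)


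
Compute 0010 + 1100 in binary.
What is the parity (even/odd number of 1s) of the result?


0010 = 2
1100 = 12
Sum = 14 = 1110
1s count = 3

odd parity (3 ones in 1110)


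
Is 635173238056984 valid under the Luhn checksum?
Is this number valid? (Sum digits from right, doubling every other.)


Luhn sum = 76
76 mod 10 = 6

Invalid (Luhn sum mod 10 = 6)


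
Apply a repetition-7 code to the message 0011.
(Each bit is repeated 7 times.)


Each bit -> 7 copies

0000000000000011111111111111


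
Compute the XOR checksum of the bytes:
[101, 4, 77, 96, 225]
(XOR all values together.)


XOR chain: 101 ^ 4 ^ 77 ^ 96 ^ 225 = 173

173


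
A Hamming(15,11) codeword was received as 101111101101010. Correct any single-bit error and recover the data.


Syndrome = 3: error at position 3

Data: 01111101010 (corrected bit 3)


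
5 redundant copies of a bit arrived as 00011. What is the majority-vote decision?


Ones: 2 out of 5
Threshold: 3

0 (2/5 voted 1)


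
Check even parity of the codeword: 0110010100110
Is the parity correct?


Number of 1s: 6

Yes, parity is correct (6 ones)


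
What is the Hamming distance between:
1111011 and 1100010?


XOR: 0011001
Count of 1s: 3

3


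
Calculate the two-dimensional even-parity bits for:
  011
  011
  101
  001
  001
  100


Row parities: 000111
Column parities: 001

Row P: 000111, Col P: 001, Corner: 1


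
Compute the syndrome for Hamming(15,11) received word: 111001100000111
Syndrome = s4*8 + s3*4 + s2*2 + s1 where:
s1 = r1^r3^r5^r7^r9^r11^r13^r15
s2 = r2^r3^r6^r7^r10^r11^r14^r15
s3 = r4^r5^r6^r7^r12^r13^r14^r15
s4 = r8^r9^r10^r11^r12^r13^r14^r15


s1=1, s2=0, s3=1, s4=1

Syndrome = 13 (error at position 13)


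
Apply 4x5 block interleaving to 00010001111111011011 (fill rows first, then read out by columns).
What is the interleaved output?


Matrix:
  00010
  00111
  11110
  11011
Read columns: 00110011011011110101

00110011011011110101


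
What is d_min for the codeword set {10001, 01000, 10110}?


Comparing all pairs, minimum distance: 3
Can detect 2 errors, correct 1 errors

3


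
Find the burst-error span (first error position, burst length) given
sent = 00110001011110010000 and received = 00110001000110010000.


XOR: 00000000011000000000

Burst at position 9, length 2


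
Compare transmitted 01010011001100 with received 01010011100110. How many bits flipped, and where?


XOR: 00000000101010

3 error(s) at position(s): 8, 10, 12


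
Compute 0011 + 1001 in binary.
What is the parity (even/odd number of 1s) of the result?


0011 = 3
1001 = 9
Sum = 12 = 1100
1s count = 2

even parity (2 ones in 1100)


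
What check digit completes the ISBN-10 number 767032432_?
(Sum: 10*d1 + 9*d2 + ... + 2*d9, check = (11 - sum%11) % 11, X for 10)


Weighted sum: 237
237 mod 11 = 6

Check digit: 5


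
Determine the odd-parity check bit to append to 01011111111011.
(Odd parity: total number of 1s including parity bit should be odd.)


Number of 1s in data: 11
Parity bit: 0

0


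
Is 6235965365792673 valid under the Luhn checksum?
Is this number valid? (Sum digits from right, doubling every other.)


Luhn sum = 75
75 mod 10 = 5

Invalid (Luhn sum mod 10 = 5)


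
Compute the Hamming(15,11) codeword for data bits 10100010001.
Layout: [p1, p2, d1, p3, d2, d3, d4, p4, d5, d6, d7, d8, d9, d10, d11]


Parity bits: p1=1, p2=0, p3=0, p4=0

101001000010001


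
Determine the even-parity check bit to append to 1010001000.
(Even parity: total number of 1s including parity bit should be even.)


Number of 1s in data: 3
Parity bit: 1

1


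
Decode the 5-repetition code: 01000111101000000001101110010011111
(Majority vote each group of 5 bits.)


Groups: 01000, 11110, 10000, 00001, 10111, 00100, 11111
Majority votes: 0100101

0100101


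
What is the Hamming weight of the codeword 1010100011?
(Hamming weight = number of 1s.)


Counting 1s in 1010100011

5


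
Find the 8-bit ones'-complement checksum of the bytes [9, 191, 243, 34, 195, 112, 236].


Sum = 1020 mod 256 = 252
Complement = 3

3


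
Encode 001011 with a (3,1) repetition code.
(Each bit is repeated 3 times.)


Each bit -> 3 copies

000000111000111111


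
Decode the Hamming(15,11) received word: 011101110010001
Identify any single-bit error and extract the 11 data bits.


Syndrome = 8: error at position 8

Data: 10110010001 (corrected bit 8)


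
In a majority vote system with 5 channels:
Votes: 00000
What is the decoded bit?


Ones: 0 out of 5
Threshold: 3

0 (0/5 voted 1)


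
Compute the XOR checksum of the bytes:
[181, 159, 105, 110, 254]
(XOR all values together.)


XOR chain: 181 ^ 159 ^ 105 ^ 110 ^ 254 = 211

211


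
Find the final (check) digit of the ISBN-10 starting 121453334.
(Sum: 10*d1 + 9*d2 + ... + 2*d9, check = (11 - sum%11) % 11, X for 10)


Weighted sum: 138
138 mod 11 = 6

Check digit: 5


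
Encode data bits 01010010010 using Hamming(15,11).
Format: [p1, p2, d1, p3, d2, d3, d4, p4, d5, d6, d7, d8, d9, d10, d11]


Parity bits: p1=1, p2=1, p3=1, p4=0

110110100010010


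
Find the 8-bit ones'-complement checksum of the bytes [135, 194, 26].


Sum = 355 mod 256 = 99
Complement = 156

156


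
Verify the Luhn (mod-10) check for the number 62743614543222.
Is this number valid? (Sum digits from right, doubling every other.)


Luhn sum = 51
51 mod 10 = 1

Invalid (Luhn sum mod 10 = 1)


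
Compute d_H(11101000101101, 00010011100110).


XOR: 11111011001011
Count of 1s: 10

10


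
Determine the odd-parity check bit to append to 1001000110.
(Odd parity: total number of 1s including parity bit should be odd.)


Number of 1s in data: 4
Parity bit: 1

1
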